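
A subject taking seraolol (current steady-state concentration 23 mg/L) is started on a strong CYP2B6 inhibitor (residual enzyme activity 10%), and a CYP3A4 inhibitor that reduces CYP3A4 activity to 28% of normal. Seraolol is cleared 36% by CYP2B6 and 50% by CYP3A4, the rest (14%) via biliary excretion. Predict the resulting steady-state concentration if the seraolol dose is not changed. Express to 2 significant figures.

The CYP2B6 pathway (36% of clearance) falls to 0.1× activity: 0.36 × 0.1 = 0.036.
The CYP3A4 pathway (50% of clearance) falls to 0.28× activity: 0.5 × 0.28 = 0.14.
Non-CYP routes (14%) are unchanged.
New clearance relative to baseline: 0.036 + 0.14 + 0.14 = 0.316.
Dividing the baseline by the relative clearance: 23 / 0.316 = 73 mg/L.

73 mg/L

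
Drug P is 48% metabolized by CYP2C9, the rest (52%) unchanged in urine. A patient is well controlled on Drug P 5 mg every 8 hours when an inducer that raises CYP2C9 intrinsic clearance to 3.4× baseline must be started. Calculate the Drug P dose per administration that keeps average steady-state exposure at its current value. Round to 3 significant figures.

The CYP2C9 pathway (48% of clearance) is boosted to 3.4× activity: 0.48 × 3.4 = 1.632.
Non-CYP routes (52%) are unchanged.
CL_new/CL_old = 1.632 + 0.52 = 2.152.
Exposure is unchanged when dose changes in proportion to clearance. New dose = 5 mg × 2.152 = 10.8 mg.

10.8 mg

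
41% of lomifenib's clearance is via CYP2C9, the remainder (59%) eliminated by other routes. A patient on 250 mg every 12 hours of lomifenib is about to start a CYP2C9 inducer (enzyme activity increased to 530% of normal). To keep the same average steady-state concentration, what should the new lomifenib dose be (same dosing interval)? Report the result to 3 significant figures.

691 mg

CYP2C9: 0.41 × 5.3 = 2.173
Other: 0.59 (unchanged)
New clearance relative to baseline: 2.173 + 0.59 = 2.763.
To maintain the same steady-state level, dose must scale with clearance: new dose = 250 × 2.763 = 691 mg.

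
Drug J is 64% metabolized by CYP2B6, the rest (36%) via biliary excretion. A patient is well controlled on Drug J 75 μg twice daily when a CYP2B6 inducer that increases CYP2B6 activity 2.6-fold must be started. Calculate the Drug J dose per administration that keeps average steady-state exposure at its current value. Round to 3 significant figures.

The CYP2B6 pathway (64% of clearance) increases to 2.6× activity: 0.64 × 2.6 = 1.664.
Non-CYP routes (36%) are unchanged.
New clearance relative to baseline: 1.664 + 0.36 = 2.024.
Exposure is unchanged when dose changes in proportion to clearance. New dose = 75 μg × 2.024 = 152 μg.

152 μg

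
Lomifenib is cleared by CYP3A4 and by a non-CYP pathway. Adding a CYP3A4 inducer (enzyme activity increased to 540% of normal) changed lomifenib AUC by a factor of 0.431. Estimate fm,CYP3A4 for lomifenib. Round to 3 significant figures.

Let fm be the CYP3A4 fraction. New clearance relative to baseline = fm × 5.4 + (1 − fm).
AUC ratio = 1 / (new CL fraction), so new CL fraction = 1 / 0.431 = 2.32.
fm × 5.4 + 1 − fm = 2.32  ⇒  fm × (5.4 − 1) = 1.32  ⇒  fm = 0.300.

0.300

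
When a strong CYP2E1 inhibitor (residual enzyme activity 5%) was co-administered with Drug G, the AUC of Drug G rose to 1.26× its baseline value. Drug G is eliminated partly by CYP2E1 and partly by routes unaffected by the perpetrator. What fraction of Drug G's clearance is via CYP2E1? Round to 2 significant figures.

Call the CYP2E1 fraction fm. After the interaction, CL_new/CL_old = fm × 0.05 + (1 − fm).
AUC ratio = 1 / (new CL fraction), so new CL fraction = 1 / 1.26 = 0.7937.
fm × 0.05 + 1 − fm = 0.7937  ⇒  fm × (0.05 − 1) = −0.2063  ⇒  fm = 0.22.

0.22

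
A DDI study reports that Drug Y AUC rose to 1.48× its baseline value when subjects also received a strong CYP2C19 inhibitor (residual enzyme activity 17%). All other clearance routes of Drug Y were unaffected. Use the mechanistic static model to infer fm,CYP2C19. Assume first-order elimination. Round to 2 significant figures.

0.39

Write x for the fraction cleared via CYP2C19. The observed AUC change means clearance fell to 1/1.48 = 0.6757 of baseline.
Setting x·0.17 + (1 − x) = 0.6757 and solving: x = (0.6757 − 1)/(0.17 − 1) = 0.39.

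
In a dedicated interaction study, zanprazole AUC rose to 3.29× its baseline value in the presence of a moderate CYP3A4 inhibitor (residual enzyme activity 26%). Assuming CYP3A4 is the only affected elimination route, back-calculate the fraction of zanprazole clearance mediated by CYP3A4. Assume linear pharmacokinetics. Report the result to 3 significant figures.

0.941

CL'/CL = 1 / 3.29 = 0.304
0.26·fm + (1 − fm) = 0.304
fm = (0.304 − 1) / (0.26 − 1) = 0.941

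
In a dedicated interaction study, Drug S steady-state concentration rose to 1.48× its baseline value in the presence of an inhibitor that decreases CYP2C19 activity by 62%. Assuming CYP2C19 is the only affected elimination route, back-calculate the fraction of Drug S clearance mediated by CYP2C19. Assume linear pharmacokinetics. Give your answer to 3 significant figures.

0.523

CL'/CL = 1 / 1.48 = 0.6757
0.38·fm + (1 − fm) = 0.6757
fm = (0.6757 − 1) / (0.38 − 1) = 0.523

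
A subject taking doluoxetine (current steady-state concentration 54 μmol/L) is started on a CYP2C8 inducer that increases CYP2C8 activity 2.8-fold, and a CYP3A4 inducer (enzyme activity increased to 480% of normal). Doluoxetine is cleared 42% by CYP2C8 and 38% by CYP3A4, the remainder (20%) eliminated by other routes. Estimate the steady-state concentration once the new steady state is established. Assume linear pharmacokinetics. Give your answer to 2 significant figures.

17 μmol/L

The CYP2C8 pathway (42% of clearance) is boosted to 2.8× activity: 0.42 × 2.8 = 1.176.
The CYP3A4 pathway (38% of clearance) is boosted to 4.8× activity: 0.38 × 4.8 = 1.824.
The remaining 20% of clearance is unaffected.
New clearance relative to baseline: 1.176 + 1.824 + 0.2 = 3.2.
Dividing the baseline by the relative clearance: 54 / 3.2 = 17 μmol/L.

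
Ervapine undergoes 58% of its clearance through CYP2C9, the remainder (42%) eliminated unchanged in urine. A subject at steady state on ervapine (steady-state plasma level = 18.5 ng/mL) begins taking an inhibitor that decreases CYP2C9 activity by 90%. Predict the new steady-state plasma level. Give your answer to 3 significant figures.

CYP2C9: 0.58 × 0.1 = 0.058
Other: 0.42 (unchanged)
Relative clearance = 0.058 + 0.42 = 0.478.
With dosing unchanged, steady-state plasma level scales as 1/CL: 18.5 / 0.478 = 38.7 ng/mL.

38.7 ng/mL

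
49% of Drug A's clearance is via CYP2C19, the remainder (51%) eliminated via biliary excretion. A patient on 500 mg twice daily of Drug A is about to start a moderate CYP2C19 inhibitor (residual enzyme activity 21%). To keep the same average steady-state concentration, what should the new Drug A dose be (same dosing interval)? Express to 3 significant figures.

306 mg

CYP2C19: 0.49 × 0.21 = 0.1029
Other: 0.51 (unchanged)
Relative clearance = 0.1029 + 0.51 = 0.6129.
To maintain the same steady-state level, dose must scale with clearance: new dose = 500 × 0.6129 = 306 mg.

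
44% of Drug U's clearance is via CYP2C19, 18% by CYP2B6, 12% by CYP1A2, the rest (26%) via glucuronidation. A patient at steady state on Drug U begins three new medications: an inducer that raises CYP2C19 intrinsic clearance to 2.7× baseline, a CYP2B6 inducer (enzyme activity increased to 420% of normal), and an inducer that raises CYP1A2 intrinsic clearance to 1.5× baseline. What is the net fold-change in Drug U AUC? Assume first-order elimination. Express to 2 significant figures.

CYP2C19: 0.44 × 2.7 = 1.188
CYP2B6: 0.18 × 4.2 = 0.756
CYP1A2: 0.12 × 1.5 = 0.18
Other: 0.26 (unchanged)
New clearance relative to baseline: 1.188 + 0.756 + 0.18 + 0.26 = 2.384.
Because AUC varies inversely with clearance, the combined effect is 1 / 2.384 = 0.42.

0.42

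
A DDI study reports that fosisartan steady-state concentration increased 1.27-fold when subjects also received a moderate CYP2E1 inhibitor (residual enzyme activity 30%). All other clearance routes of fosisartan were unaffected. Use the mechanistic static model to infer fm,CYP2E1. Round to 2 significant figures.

0.30

Let fm be the CYP2E1 fraction. New clearance relative to baseline = fm × 0.3 + (1 − fm).
Steady-state concentration ratio = 1 / (new CL fraction), so new CL fraction = 1 / 1.27 = 0.7874.
fm × 0.3 + 1 − fm = 0.7874  ⇒  fm × (0.3 − 1) = −0.2126  ⇒  fm = 0.30.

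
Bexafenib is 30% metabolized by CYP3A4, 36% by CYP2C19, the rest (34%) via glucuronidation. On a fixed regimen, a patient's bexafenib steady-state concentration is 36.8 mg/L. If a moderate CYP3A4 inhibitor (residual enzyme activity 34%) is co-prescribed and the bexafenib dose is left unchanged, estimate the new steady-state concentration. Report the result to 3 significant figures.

45.9 mg/L

The CYP3A4 pathway (30% of clearance) is reduced to 0.34× activity: 0.3 × 0.34 = 0.102.
CYP2C19 (36%) and the residual 34% are unaffected.
Relative clearance = 0.102 + 0.36 + 0.34 = 0.802.
Steady-state concentration ∝ 1/CL, so new value = 36.8 / 0.802 = 45.9 mg/L.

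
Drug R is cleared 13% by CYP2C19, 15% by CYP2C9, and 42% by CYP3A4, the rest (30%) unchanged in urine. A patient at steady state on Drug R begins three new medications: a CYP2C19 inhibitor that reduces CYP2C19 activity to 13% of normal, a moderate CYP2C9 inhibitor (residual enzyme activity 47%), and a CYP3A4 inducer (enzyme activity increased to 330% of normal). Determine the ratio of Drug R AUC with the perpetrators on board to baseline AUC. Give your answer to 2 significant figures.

The CYP2C19 pathway (13% of clearance) drops to 0.13× activity: 0.13 × 0.13 = 0.0169.
The CYP2C9 pathway (15% of clearance) falls to 0.47× activity: 0.15 × 0.47 = 0.0705.
The CYP3A4 pathway (42% of clearance) rises to 3.3× activity: 0.42 × 3.3 = 1.386.
Non-CYP routes (30%) are unchanged.
New clearance relative to baseline: 0.0169 + 0.0705 + 1.386 + 0.3 = 1.7734.
Because AUC varies inversely with clearance, the combined effect is 1 / 1.7734 = 0.56.

0.56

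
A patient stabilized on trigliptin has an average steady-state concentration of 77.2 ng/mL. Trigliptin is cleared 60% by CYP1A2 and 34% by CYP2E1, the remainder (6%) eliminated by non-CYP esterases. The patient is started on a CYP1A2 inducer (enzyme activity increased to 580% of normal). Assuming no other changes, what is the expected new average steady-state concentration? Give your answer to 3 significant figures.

CYP1A2: 0.6 × 5.8 = 3.48
CYP2E1: 0.34 (unchanged)
Other: 0.06 (unchanged)
New clearance relative to baseline: 3.48 + 0.34 + 0.06 = 3.88.
Average steady-state concentration ∝ 1/CL, so new value = 77.2 / 3.88 = 19.9 ng/mL.

19.9 ng/mL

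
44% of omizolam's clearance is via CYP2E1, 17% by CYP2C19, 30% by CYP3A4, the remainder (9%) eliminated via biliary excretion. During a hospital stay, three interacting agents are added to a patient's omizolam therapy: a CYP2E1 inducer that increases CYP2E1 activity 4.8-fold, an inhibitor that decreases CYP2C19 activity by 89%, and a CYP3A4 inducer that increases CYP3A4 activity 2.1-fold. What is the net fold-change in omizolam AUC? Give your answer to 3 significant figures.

The CYP2E1 pathway (44% of clearance) is boosted to 4.8× activity: 0.44 × 4.8 = 2.112.
The CYP2C19 pathway (17% of clearance) is reduced to 0.11× activity: 0.17 × 0.11 = 0.0187.
The CYP3A4 pathway (30% of clearance) increases to 2.1× activity: 0.3 × 2.1 = 0.63.
Non-CYP routes (9%) are unchanged.
Relative clearance = 2.112 + 0.0187 + 0.63 + 0.09 = 2.8507.
Net AUC ratio = 1 / 2.8507 = 0.351.

0.351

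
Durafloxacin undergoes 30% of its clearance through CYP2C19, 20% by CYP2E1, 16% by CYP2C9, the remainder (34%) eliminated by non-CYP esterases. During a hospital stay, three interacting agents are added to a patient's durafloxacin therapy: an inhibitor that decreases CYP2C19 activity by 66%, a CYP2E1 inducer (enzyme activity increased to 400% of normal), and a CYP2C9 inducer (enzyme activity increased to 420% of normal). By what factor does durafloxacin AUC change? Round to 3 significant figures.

The CYP2C19 pathway (30% of clearance) falls to 0.34× activity: 0.3 × 0.34 = 0.102.
The CYP2E1 pathway (20% of clearance) increases to 4× activity: 0.2 × 4 = 0.8.
The CYP2C9 pathway (16% of clearance) rises to 4.2× activity: 0.16 × 4.2 = 0.672.
The remaining 34% of clearance is unaffected.
CL_new/CL_old = 0.102 + 0.8 + 0.672 + 0.34 = 1.914.
Net AUC ratio = 1 / 1.914 = 0.522.

0.522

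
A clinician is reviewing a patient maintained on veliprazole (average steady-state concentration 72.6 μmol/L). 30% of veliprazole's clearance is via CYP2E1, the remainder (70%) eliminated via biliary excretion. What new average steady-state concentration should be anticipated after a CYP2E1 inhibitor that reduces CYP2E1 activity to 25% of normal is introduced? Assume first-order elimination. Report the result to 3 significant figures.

93.7 μmol/L

The CYP2E1 pathway (30% of clearance) falls to 0.25× activity: 0.3 × 0.25 = 0.075.
Non-CYP routes (70%) are unchanged.
Relative clearance = 0.075 + 0.7 = 0.775.
New average steady-state concentration = baseline ÷ relative clearance = 72.6 / 0.775 = 93.7 μmol/L.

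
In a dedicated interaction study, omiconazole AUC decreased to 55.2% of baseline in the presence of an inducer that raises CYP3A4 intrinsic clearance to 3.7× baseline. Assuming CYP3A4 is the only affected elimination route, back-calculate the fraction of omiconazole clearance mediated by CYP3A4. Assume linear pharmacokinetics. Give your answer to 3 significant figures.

Let fm be the CYP3A4 fraction. New clearance relative to baseline = fm × 3.7 + (1 − fm).
AUC ratio = 1 / (new CL fraction), so new CL fraction = 1 / 0.552 = 1.812.
fm × 3.7 + 1 − fm = 1.812  ⇒  fm × (3.7 − 1) = 0.8116  ⇒  fm = 0.301.

0.301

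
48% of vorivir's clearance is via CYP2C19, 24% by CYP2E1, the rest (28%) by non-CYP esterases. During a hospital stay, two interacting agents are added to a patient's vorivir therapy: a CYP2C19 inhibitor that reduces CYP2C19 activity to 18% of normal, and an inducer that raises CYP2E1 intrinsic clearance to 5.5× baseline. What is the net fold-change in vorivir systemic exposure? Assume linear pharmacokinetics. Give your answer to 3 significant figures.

0.593

CYP2C19: 0.48 × 0.18 = 0.0864
CYP2E1: 0.24 × 5.5 = 1.32
Other: 0.28 (unchanged)
CL_new/CL_old = 0.0864 + 1.32 + 0.28 = 1.6864.
Because systemic exposure varies inversely with clearance, the combined effect is 1 / 1.6864 = 0.593.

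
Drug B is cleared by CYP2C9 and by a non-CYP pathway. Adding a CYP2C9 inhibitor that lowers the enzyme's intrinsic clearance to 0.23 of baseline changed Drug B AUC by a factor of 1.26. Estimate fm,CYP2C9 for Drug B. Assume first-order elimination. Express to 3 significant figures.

CL'/CL = 1 / 1.26 = 0.7937
0.23·fm + (1 − fm) = 0.7937
fm = (0.7937 − 1) / (0.23 − 1) = 0.268

0.268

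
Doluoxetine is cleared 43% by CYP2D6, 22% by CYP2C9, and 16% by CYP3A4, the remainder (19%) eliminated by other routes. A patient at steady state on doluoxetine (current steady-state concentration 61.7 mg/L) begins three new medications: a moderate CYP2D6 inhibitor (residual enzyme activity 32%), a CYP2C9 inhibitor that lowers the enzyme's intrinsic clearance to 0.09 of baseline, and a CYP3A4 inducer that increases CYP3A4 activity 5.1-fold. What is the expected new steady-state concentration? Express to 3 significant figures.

CYP2D6: 0.43 × 0.32 = 0.1376
CYP2C9: 0.22 × 0.09 = 0.0198
CYP3A4: 0.16 × 5.1 = 0.816
Other: 0.19 (unchanged)
Relative clearance = 0.1376 + 0.0198 + 0.816 + 0.19 = 1.1634.
Dividing the baseline by the relative clearance: 61.7 / 1.1634 = 53.0 mg/L.

53.0 mg/L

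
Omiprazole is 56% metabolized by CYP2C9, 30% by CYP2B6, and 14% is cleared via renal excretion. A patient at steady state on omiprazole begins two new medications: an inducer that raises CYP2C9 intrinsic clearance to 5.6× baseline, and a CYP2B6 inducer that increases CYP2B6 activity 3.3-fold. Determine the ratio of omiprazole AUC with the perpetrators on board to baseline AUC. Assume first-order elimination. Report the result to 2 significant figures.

CYP2C9: 0.56 × 5.6 = 3.136
CYP2B6: 0.3 × 3.3 = 0.99
Other: 0.14 (unchanged)
Relative clearance = 3.136 + 0.99 + 0.14 = 4.266.
AUC ∝ 1/CL: fold-change = 1 / 4.266 = 0.23.

0.23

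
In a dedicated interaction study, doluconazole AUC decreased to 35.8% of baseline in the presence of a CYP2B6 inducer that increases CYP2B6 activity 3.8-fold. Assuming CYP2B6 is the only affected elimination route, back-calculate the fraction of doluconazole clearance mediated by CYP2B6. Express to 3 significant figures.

0.640

Write x for the fraction cleared via CYP2B6. The observed AUC change means clearance rose to 1/0.358 = 2.793 of baseline.
Only the CYP2B6 route changed, so 2.793 = x·3.8 + (1 − x), giving x = 0.640.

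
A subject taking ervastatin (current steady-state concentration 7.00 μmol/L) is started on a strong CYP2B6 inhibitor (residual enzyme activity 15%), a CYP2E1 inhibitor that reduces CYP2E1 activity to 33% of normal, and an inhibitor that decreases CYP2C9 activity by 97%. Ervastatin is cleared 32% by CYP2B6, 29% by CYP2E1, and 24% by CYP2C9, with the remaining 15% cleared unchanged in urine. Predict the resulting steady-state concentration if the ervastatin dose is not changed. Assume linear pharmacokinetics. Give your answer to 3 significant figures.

23.3 μmol/L

The CYP2B6 pathway (32% of clearance) falls to 0.15× activity: 0.32 × 0.15 = 0.048.
The CYP2E1 pathway (29% of clearance) is reduced to 0.33× activity: 0.29 × 0.33 = 0.0957.
The CYP2C9 pathway (24% of clearance) falls to 0.03× activity: 0.24 × 0.03 = 0.0072.
The remaining 15% of clearance is unaffected.
New clearance relative to baseline: 0.048 + 0.0957 + 0.0072 + 0.15 = 0.3009.
Steady-state concentration ∝ 1/CL: new value = 7.00 / 0.3009 = 23.3 μmol/L.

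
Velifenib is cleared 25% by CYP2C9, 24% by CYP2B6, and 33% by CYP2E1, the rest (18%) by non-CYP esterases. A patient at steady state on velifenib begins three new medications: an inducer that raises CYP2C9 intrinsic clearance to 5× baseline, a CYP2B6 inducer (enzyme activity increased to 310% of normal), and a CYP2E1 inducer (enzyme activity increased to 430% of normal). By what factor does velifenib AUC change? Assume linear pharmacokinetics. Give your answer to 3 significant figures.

The CYP2C9 pathway (25% of clearance) increases to 5× activity: 0.25 × 5 = 1.25.
The CYP2B6 pathway (24% of clearance) is boosted to 3.1× activity: 0.24 × 3.1 = 0.744.
The CYP2E1 pathway (33% of clearance) increases to 4.3× activity: 0.33 × 4.3 = 1.419.
The remaining 18% of clearance is unaffected.
Relative clearance = 1.25 + 0.744 + 1.419 + 0.18 = 3.593.
Net AUC ratio = 1 / 3.593 = 0.278.

0.278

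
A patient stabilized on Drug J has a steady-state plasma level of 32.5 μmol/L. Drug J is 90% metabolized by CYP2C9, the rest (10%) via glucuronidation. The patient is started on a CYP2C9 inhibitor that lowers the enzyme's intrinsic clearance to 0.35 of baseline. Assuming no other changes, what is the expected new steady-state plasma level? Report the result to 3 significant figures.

78.3 μmol/L

The CYP2C9 pathway (90% of clearance) drops to 0.35× activity: 0.9 × 0.35 = 0.315.
Non-CYP routes (10%) are unchanged.
New clearance relative to baseline: 0.315 + 0.1 = 0.415.
With dosing unchanged, steady-state plasma level scales as 1/CL: 32.5 / 0.415 = 78.3 μmol/L.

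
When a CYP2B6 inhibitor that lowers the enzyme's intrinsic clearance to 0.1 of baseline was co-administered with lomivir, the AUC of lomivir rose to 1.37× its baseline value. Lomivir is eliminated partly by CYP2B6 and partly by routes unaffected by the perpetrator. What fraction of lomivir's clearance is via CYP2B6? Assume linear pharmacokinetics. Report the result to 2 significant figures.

Call the CYP2B6 fraction fm. After the interaction, CL_new/CL_old = fm × 0.1 + (1 − fm).
AUC ratio = 1 / (new CL fraction), so new CL fraction = 1 / 1.37 = 0.7299.
fm × 0.1 + 1 − fm = 0.7299  ⇒  fm × (0.1 − 1) = −0.2701  ⇒  fm = 0.30.

0.30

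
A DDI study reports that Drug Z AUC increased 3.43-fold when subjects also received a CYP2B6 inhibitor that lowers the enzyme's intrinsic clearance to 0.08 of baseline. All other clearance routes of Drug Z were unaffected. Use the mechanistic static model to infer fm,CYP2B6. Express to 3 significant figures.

0.770

CL'/CL = 1 / 3.43 = 0.2915
0.08·fm + (1 − fm) = 0.2915
fm = (0.2915 − 1) / (0.08 − 1) = 0.770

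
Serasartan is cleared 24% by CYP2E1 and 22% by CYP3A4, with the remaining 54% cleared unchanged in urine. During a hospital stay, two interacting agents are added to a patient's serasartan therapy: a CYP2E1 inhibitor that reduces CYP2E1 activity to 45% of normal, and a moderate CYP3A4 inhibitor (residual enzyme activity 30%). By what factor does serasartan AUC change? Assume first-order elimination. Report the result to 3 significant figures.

CYP2E1: 0.24 × 0.45 = 0.108
CYP3A4: 0.22 × 0.3 = 0.066
Other: 0.54 (unchanged)
New clearance relative to baseline: 0.108 + 0.066 + 0.54 = 0.714.
Net AUC ratio = 1 / 0.714 = 1.40.

1.40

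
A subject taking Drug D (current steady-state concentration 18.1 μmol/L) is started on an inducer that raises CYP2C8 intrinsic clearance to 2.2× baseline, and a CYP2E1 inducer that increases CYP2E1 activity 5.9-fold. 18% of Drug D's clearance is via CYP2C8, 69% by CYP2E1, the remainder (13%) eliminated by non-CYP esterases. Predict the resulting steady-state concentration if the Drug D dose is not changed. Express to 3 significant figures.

The CYP2C8 pathway (18% of clearance) is boosted to 2.2× activity: 0.18 × 2.2 = 0.396.
The CYP2E1 pathway (69% of clearance) is boosted to 5.9× activity: 0.69 × 5.9 = 4.071.
Non-CYP routes (13%) are unchanged.
New clearance relative to baseline: 0.396 + 4.071 + 0.13 = 4.597.
New steady-state concentration = 18.1 / 4.597 = 3.94 μmol/L (concentration scales inversely with clearance).

3.94 μmol/L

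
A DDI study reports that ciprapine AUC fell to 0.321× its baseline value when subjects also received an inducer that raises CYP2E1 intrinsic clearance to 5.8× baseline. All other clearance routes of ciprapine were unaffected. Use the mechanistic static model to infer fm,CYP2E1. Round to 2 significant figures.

0.44

Write x for the fraction cleared via CYP2E1. The observed AUC change means clearance rose to 1/0.321 = 3.115 of baseline.
Setting x·5.8 + (1 − x) = 3.115 and solving: x = (3.115 − 1)/(5.8 − 1) = 0.44.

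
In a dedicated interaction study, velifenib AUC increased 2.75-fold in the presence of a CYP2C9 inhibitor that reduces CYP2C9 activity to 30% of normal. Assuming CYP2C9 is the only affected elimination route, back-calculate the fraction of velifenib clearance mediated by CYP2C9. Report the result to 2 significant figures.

Let x = fm,CYP2C9. Because AUC ∝ 1/CL, relative clearance fell to 1/2.75 = 0.3636.
Setting x·0.3 + (1 − x) = 0.3636 and solving: x = (0.3636 − 1)/(0.3 − 1) = 0.91.

0.91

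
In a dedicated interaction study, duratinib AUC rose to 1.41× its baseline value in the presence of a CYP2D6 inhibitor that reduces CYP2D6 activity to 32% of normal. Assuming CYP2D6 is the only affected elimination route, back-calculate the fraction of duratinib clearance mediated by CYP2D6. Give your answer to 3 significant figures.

0.428

Let fm be the CYP2D6 fraction. New clearance relative to baseline = fm × 0.32 + (1 − fm).
AUC ratio = 1 / (new CL fraction), so new CL fraction = 1 / 1.41 = 0.7092.
fm × 0.32 + 1 − fm = 0.7092  ⇒  fm × (0.32 − 1) = −0.2908  ⇒  fm = 0.428.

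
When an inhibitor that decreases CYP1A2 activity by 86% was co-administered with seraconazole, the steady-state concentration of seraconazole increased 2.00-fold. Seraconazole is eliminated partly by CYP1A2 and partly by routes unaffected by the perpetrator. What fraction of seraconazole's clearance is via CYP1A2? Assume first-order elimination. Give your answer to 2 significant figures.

0.58

Call the CYP1A2 fraction fm. After the interaction, CL_new/CL_old = fm × 0.14 + (1 − fm).
Steady-state concentration ratio = 1 / (new CL fraction), so new CL fraction = 1 / 2.00 = 0.5.
fm × 0.14 + 1 − fm = 0.5  ⇒  fm × (0.14 − 1) = −0.5  ⇒  fm = 0.58.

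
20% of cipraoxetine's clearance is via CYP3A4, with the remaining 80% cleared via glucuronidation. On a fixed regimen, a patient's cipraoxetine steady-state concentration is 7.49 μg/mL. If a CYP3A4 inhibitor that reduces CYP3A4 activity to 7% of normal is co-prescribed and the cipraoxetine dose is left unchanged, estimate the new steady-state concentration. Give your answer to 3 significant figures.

9.20 μg/mL

CYP3A4: 0.2 × 0.07 = 0.014
Other: 0.8 (unchanged)
CL_new/CL_old = 0.014 + 0.8 = 0.814.
With dosing unchanged, steady-state concentration scales as 1/CL: 7.49 / 0.814 = 9.20 μg/mL.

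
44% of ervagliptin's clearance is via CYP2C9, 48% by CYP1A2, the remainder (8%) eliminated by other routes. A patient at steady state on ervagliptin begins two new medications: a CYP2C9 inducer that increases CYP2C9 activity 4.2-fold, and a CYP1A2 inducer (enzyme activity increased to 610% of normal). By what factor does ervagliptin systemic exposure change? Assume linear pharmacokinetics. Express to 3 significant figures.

0.206

The CYP2C9 pathway (44% of clearance) increases to 4.2× activity: 0.44 × 4.2 = 1.848.
The CYP1A2 pathway (48% of clearance) rises to 6.1× activity: 0.48 × 6.1 = 2.928.
The remaining 8% of clearance is unaffected.
New clearance relative to baseline: 1.848 + 2.928 + 0.08 = 4.856.
Net systemic exposure ratio = 1 / 4.856 = 0.206.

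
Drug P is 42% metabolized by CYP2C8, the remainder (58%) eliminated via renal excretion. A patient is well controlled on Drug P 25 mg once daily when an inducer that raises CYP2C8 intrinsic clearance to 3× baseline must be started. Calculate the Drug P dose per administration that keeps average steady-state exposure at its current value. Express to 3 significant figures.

46.0 mg

The CYP2C8 pathway (42% of clearance) increases to 3× activity: 0.42 × 3 = 1.26.
Non-CYP routes (58%) are unchanged.
New clearance relative to baseline: 1.26 + 0.58 = 1.84.
To maintain the same steady-state level, dose must scale with clearance: new dose = 25 × 1.84 = 46.0 mg.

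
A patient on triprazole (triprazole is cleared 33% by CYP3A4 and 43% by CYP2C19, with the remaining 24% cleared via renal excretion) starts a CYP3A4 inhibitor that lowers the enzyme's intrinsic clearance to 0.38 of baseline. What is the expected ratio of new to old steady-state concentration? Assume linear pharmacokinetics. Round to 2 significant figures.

The CYP3A4 pathway (33% of clearance) falls to 0.38× activity: 0.33 × 0.38 = 0.1254.
CYP2C19 (43%) and the residual 24% are unaffected.
CL_new/CL_old = 0.1254 + 0.43 + 0.24 = 0.7954.
Since steady-state concentration ∝ 1/CL, the ratio is 1 / 0.7954 = 1.3.

1.3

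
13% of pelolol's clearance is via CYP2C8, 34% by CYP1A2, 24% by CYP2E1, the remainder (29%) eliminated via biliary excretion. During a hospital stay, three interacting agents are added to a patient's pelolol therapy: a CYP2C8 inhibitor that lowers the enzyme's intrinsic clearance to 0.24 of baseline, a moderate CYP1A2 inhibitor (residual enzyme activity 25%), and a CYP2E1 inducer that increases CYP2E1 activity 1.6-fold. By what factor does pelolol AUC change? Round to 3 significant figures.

The CYP2C8 pathway (13% of clearance) falls to 0.24× activity: 0.13 × 0.24 = 0.0312.
The CYP1A2 pathway (34% of clearance) is reduced to 0.25× activity: 0.34 × 0.25 = 0.085.
The CYP2E1 pathway (24% of clearance) increases to 1.6× activity: 0.24 × 1.6 = 0.384.
The remaining 29% of clearance is unaffected.
New clearance relative to baseline: 0.0312 + 0.085 + 0.384 + 0.29 = 0.7902.
Because AUC varies inversely with clearance, the combined effect is 1 / 0.7902 = 1.27.

1.27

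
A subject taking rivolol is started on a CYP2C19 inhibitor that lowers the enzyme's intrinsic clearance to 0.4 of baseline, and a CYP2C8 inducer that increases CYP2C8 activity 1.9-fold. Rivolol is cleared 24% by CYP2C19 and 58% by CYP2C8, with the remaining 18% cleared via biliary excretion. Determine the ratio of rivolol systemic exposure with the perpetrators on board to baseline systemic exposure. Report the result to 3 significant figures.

The CYP2C19 pathway (24% of clearance) is reduced to 0.4× activity: 0.24 × 0.4 = 0.096.
The CYP2C8 pathway (58% of clearance) increases to 1.9× activity: 0.58 × 1.9 = 1.102.
The remaining 18% of clearance is unaffected.
New clearance relative to baseline: 0.096 + 1.102 + 0.18 = 1.378.
Because systemic exposure varies inversely with clearance, the combined effect is 1 / 1.378 = 0.726.

0.726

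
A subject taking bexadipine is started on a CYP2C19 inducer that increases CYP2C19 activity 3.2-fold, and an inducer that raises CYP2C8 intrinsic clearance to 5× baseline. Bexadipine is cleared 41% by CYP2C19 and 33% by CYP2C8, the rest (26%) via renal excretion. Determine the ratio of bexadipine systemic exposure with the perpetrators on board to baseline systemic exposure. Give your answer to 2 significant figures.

0.31

The CYP2C19 pathway (41% of clearance) increases to 3.2× activity: 0.41 × 3.2 = 1.312.
The CYP2C8 pathway (33% of clearance) is boosted to 5× activity: 0.33 × 5 = 1.65.
The remaining 26% of clearance is unaffected.
Relative clearance = 1.312 + 1.65 + 0.26 = 3.222.
Because systemic exposure varies inversely with clearance, the combined effect is 1 / 3.222 = 0.31.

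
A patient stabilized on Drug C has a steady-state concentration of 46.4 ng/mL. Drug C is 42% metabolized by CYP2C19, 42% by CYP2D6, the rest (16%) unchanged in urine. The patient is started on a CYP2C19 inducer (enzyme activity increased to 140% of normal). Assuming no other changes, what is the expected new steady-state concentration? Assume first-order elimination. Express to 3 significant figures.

39.7 ng/mL

CYP2C19: 0.42 × 1.4 = 0.588
CYP2D6: 0.42 (unchanged)
Other: 0.16 (unchanged)
Relative clearance = 0.588 + 0.42 + 0.16 = 1.168.
With dosing unchanged, steady-state concentration scales as 1/CL: 46.4 / 1.168 = 39.7 ng/mL.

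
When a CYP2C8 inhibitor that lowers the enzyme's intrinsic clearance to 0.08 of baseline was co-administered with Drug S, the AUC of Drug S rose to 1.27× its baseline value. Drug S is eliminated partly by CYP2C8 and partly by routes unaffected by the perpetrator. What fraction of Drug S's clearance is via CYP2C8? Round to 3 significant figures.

0.231

Call the CYP2C8 fraction fm. After the interaction, CL_new/CL_old = fm × 0.08 + (1 − fm).
AUC ratio = 1 / (new CL fraction), so new CL fraction = 1 / 1.27 = 0.7874.
fm × 0.08 + 1 − fm = 0.7874  ⇒  fm × (0.08 − 1) = −0.2126  ⇒  fm = 0.231.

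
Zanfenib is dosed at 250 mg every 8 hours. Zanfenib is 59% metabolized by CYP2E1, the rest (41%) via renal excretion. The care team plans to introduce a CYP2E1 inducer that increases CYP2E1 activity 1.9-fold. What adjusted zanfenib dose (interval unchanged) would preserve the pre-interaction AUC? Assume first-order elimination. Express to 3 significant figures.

The CYP2E1 pathway (59% of clearance) increases to 1.9× activity: 0.59 × 1.9 = 1.121.
Non-CYP routes (41%) are unchanged.
New clearance relative to baseline: 1.121 + 0.41 = 1.531.
To maintain the same steady-state level, dose must scale with clearance: new dose = 250 × 1.531 = 383 mg.

383 mg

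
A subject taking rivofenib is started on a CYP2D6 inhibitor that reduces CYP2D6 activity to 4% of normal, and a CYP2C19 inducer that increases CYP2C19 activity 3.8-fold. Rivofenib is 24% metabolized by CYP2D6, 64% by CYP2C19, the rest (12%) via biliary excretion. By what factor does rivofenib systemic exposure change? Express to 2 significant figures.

0.39

CYP2D6: 0.24 × 0.04 = 0.0096
CYP2C19: 0.64 × 3.8 = 2.432
Other: 0.12 (unchanged)
New clearance relative to baseline: 0.0096 + 2.432 + 0.12 = 2.5616.
Net systemic exposure ratio = 1 / 2.5616 = 0.39.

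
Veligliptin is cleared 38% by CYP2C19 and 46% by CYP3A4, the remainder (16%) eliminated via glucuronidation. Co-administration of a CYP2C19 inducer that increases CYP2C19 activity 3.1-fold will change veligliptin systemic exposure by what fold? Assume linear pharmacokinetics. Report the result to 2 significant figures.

0.56

CYP2C19: 0.38 × 3.1 = 1.178
CYP3A4: 0.46 (unchanged)
Other: 0.16 (unchanged)
New clearance relative to baseline: 1.178 + 0.46 + 0.16 = 1.798.
Systemic exposure ratio = CL_old/CL_new = 1 / 1.798 = 0.56.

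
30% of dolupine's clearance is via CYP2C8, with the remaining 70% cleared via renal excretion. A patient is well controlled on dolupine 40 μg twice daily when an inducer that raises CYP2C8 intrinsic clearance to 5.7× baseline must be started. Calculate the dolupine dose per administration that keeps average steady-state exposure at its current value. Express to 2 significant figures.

96 μg

CYP2C8: 0.3 × 5.7 = 1.71
Other: 0.7 (unchanged)
CL_new/CL_old = 1.71 + 0.7 = 2.41.
Css,avg = (dose rate)/CL, so holding Css fixed requires dose ∝ CL: 40 × 2.41 = 96 μg.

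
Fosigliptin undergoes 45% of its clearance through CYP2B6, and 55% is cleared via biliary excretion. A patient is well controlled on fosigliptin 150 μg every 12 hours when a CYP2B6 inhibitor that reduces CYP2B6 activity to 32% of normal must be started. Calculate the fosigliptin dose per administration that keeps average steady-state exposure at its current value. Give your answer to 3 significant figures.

The CYP2B6 pathway (45% of clearance) drops to 0.32× activity: 0.45 × 0.32 = 0.144.
The remaining 55% of clearance is unaffected.
New clearance relative to baseline: 0.144 + 0.55 = 0.694.
Css,avg = (dose rate)/CL, so holding Css fixed requires dose ∝ CL: 150 × 0.694 = 104 μg.

104 μg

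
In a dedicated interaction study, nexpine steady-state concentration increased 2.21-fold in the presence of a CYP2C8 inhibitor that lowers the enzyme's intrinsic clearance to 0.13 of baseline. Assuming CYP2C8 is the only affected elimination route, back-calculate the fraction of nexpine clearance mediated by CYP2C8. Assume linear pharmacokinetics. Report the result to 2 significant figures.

Let fm be the CYP2C8 fraction. New clearance relative to baseline = fm × 0.13 + (1 − fm).
Steady-state concentration ratio = 1 / (new CL fraction), so new CL fraction = 1 / 2.21 = 0.4525.
fm × 0.13 + 1 − fm = 0.4525  ⇒  fm × (0.13 − 1) = −0.5475  ⇒  fm = 0.63.

0.63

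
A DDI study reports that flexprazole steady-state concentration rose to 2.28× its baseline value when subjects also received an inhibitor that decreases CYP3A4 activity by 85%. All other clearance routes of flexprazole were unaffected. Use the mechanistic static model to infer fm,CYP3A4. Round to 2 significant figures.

0.66

Let fm be the CYP3A4 fraction. New clearance relative to baseline = fm × 0.15 + (1 − fm).
Steady-state concentration ratio = 1 / (new CL fraction), so new CL fraction = 1 / 2.28 = 0.4386.
fm × 0.15 + 1 − fm = 0.4386  ⇒  fm × (0.15 − 1) = −0.5614  ⇒  fm = 0.66.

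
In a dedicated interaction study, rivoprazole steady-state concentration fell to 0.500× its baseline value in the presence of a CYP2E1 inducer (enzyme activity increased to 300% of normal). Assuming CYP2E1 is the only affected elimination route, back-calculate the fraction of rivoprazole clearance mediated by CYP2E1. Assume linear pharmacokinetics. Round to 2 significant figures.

Let x = fm,CYP2E1. Because steady-state concentration ∝ 1/CL, relative clearance rose to 1/0.500 = 2.
Setting x·3 + (1 − x) = 2 and solving: x = (2 − 1)/(3 − 1) = 0.50.

0.50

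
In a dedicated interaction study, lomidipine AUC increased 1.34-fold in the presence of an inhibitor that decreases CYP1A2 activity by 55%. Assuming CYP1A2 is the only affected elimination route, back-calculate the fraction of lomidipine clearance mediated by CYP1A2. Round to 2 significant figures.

CL'/CL = 1 / 1.34 = 0.7463
0.45·fm + (1 − fm) = 0.7463
fm = (0.7463 − 1) / (0.45 − 1) = 0.46

0.46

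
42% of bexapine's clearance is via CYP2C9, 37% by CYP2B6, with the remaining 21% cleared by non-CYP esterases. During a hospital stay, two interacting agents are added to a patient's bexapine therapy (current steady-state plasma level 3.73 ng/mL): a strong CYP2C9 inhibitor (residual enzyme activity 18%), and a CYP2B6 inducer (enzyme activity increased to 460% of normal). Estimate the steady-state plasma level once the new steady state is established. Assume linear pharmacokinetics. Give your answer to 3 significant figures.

The CYP2C9 pathway (42% of clearance) drops to 0.18× activity: 0.42 × 0.18 = 0.0756.
The CYP2B6 pathway (37% of clearance) rises to 4.6× activity: 0.37 × 4.6 = 1.702.
The remaining 21% of clearance is unaffected.
New clearance relative to baseline: 0.0756 + 1.702 + 0.21 = 1.9876.
Steady-state plasma level ∝ 1/CL: new value = 3.73 / 1.9876 = 1.88 ng/mL.

1.88 ng/mL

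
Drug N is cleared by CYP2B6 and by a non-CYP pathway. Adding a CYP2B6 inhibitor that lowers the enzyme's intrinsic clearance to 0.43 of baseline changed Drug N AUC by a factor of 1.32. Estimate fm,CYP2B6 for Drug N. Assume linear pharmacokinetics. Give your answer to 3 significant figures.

0.425

Call the CYP2B6 fraction fm. After the interaction, CL_new/CL_old = fm × 0.43 + (1 − fm).
AUC ratio = 1 / (new CL fraction), so new CL fraction = 1 / 1.32 = 0.7576.
fm × 0.43 + 1 − fm = 0.7576  ⇒  fm × (0.43 − 1) = −0.2424  ⇒  fm = 0.425.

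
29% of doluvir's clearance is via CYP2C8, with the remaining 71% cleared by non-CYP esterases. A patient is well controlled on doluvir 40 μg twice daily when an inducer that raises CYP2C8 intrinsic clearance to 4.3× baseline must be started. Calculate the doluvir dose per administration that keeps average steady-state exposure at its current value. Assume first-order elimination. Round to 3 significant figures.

The CYP2C8 pathway (29% of clearance) rises to 4.3× activity: 0.29 × 4.3 = 1.247.
The remaining 71% of clearance is unaffected.
CL_new/CL_old = 1.247 + 0.71 = 1.957.
To maintain the same steady-state level, dose must scale with clearance: new dose = 40 × 1.957 = 78.3 μg.

78.3 μg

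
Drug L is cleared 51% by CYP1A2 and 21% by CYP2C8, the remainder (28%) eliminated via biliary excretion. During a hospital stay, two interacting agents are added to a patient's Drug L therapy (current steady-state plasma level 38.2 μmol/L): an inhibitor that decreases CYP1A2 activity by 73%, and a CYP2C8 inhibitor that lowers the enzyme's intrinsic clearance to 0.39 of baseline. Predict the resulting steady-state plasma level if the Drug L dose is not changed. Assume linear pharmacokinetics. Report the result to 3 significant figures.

76.5 μmol/L

The CYP1A2 pathway (51% of clearance) drops to 0.27× activity: 0.51 × 0.27 = 0.1377.
The CYP2C8 pathway (21% of clearance) drops to 0.39× activity: 0.21 × 0.39 = 0.0819.
The remaining 28% of clearance is unaffected.
CL_new/CL_old = 0.1377 + 0.0819 + 0.28 = 0.4996.
New steady-state plasma level = 38.2 / 0.4996 = 76.5 μmol/L (concentration scales inversely with clearance).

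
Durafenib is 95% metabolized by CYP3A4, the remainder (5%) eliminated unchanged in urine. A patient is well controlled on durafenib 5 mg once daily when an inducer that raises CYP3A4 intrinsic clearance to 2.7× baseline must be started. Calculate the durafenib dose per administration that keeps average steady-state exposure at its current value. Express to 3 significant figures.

The CYP3A4 pathway (95% of clearance) increases to 2.7× activity: 0.95 × 2.7 = 2.565.
The remaining 5% of clearance is unaffected.
Relative clearance = 2.565 + 0.05 = 2.615.
Css,avg = (dose rate)/CL, so holding Css fixed requires dose ∝ CL: 5 × 2.615 = 13.1 mg.

13.1 mg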